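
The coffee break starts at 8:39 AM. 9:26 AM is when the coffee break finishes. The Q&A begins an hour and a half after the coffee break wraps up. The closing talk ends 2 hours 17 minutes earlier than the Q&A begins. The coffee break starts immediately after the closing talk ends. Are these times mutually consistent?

The Q&A starts at 9:26 AM + 90 min = 10:56 AM.
The closing talk ends at 10:56 AM − 137 min = 8:39 AM.
So the coffee break starts at 8:39 AM.
That matches the stated 8:39 AM, so the schedule is consistent.

Yes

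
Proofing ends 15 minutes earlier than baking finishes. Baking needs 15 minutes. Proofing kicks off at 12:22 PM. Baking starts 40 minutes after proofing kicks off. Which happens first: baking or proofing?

Baking starts at 12:22 PM + 40 min = 1:02 PM.
Baking starts at 1:02 PM and proofing starts at 12:22 PM, so proofing is first.

proofing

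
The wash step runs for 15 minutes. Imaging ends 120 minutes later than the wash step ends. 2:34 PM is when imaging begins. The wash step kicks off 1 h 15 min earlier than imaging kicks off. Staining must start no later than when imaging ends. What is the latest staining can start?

3:34 PM

The wash step starts at 2:34 PM − 75 min = 1:19 PM.
The wash step ends at 1:19 PM + 15 min = 1:34 PM.
Imaging ends at 1:34 PM + 120 min = 3:34 PM.
Staining is bounded by imaging, so the latest it can start is 3:34 PM.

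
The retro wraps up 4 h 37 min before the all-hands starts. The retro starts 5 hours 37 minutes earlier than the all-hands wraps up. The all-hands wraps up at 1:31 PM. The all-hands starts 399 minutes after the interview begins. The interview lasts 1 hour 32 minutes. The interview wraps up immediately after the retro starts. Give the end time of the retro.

8:24 AM

The retro starts at 1:31 PM − 337 min = 7:54 AM.
So the interview ends at 7:54 AM.
The interview starts at 7:54 AM − 92 min = 6:22 AM.
The all-hands starts at 6:22 AM + 399 min = 1:01 PM.
The retro ends at 1:01 PM − 277 min = 8:24 AM.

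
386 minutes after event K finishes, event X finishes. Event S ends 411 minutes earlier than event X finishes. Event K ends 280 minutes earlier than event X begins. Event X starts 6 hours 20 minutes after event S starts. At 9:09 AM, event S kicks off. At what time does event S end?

10:24 AM

Event X starts at 9:09 AM + 380 min = 3:29 PM.
Event K ends at 3:29 PM − 280 min = 10:49 AM.
Event X ends at 10:49 AM + 386 min = 5:15 PM.
Event S ends at 5:15 PM − 411 min = 10:24 AM.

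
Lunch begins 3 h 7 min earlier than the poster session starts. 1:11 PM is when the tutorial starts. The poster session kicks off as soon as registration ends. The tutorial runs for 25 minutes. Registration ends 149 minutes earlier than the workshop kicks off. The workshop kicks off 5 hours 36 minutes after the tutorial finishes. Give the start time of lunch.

1:36 PM

The tutorial ends at 1:11 PM + 25 min = 1:36 PM.
The workshop starts at 1:36 PM + 336 min = 7:12 PM.
Registration ends at 7:12 PM − 149 min = 4:43 PM.
So the poster session starts at 4:43 PM.
Lunch starts at 4:43 PM − 187 min = 1:36 PM.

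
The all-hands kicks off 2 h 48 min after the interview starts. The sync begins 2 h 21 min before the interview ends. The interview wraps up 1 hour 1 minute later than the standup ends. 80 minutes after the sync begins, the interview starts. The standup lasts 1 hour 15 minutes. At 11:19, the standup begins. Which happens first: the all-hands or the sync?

The standup ends at 11:19 + 75 min = 12:34.
The interview ends at 12:34 + 61 min = 13:35.
The sync starts at 13:35 − 141 min = 11:14.
The interview starts at 11:14 + 80 min = 12:34.
The all-hands starts at 12:34 + 168 min = 15:22.
The all-hands starts at 15:22 and the sync starts at 11:14, so the sync is first.

the sync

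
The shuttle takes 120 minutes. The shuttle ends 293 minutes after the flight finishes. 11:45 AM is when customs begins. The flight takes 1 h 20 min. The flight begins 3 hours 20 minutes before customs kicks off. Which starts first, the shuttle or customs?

The flight starts at 11:45 AM − 200 min = 8:25 AM.
The flight ends at 8:25 AM + 80 min = 9:45 AM.
The shuttle ends at 9:45 AM + 293 min = 2:38 PM.
The shuttle starts at 2:38 PM − 120 min = 12:38 PM.
The shuttle starts at 12:38 PM and customs starts at 11:45 AM, so customs is first.

customs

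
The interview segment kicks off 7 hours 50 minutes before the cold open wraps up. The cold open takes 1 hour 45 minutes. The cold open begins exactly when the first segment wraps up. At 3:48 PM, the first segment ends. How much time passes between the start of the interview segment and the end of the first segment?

The cold open starts at 3:48 PM.
The cold open ends at 3:48 PM + 105 min = 5:33 PM.
The interview segment starts at 5:33 PM − 470 min = 9:43 AM.
From 9:43 AM to 3:48 PM is 6 hours 5 minutes.

6 hours 5 minutes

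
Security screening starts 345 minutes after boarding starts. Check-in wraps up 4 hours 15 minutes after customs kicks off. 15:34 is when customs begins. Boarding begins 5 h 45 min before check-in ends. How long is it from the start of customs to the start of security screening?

Check-in ends at 15:34 + 255 min = 19:49.
Boarding starts at 19:49 − 345 min = 14:04.
Security screening starts at 14:04 + 345 min = 19:49.
From 15:34 to 19:49 is 255 minutes.

255 minutes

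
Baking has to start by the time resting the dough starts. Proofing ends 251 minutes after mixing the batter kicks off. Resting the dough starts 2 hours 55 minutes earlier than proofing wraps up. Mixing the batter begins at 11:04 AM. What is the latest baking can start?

12:20 PM

Proofing ends at 11:04 AM + 251 min = 3:15 PM.
Resting the dough starts at 3:15 PM − 175 min = 12:20 PM.
Baking is bounded by resting the dough, so the latest it can start is 12:20 PM.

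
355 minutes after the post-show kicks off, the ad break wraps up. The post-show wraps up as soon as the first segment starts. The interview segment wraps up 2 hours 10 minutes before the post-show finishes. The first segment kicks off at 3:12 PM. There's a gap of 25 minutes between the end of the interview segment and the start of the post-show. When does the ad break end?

The post-show ends at 3:12 PM.
The interview segment ends at 3:12 PM − 130 min = 1:02 PM.
The post-show starts at 1:02 PM + 25 min = 1:27 PM.
The ad break ends at 1:27 PM + 355 min = 7:22 PM.

7:22 PM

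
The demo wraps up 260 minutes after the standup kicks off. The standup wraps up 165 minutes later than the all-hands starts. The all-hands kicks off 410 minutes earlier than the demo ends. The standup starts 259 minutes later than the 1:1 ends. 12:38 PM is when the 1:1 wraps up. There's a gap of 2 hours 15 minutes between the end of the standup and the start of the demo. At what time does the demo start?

7:27 PM

The standup starts at 12:38 PM + 259 min = 4:57 PM.
The demo ends at 4:57 PM + 260 min = 9:17 PM.
The all-hands starts at 9:17 PM − 410 min = 2:27 PM.
The standup ends at 2:27 PM + 165 min = 5:12 PM.
The demo starts at 5:12 PM + 135 min = 7:27 PM.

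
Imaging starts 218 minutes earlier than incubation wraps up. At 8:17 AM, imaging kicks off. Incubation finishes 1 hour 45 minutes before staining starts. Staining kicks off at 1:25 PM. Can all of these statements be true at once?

Incubation ends at 1:25 PM − 105 min = 11:40 AM.
Imaging starts at 11:40 AM − 218 min = 8:02 AM.
But imaging is also said to start at 8:17 AM — a 15-minute conflict.

No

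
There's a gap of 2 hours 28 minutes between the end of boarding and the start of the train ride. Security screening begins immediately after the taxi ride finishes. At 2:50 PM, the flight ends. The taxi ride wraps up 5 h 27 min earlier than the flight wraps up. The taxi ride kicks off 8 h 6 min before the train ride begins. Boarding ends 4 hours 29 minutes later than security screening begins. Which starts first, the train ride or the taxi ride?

The taxi ride ends at 2:50 PM − 327 min = 9:23 AM.
So security screening starts at 9:23 AM.
Boarding ends at 9:23 AM + 269 min = 1:52 PM.
The train ride starts at 1:52 PM + 148 min = 4:20 PM.
The taxi ride starts at 4:20 PM − 486 min = 8:14 AM.
The train ride starts at 4:20 PM and the taxi ride starts at 8:14 AM, so the taxi ride is first.

the taxi ride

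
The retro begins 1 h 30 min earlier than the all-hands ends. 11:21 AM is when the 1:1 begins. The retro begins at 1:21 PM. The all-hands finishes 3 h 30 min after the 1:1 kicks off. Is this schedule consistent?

The all-hands ends at 11:21 AM + 210 min = 2:51 PM.
The retro starts at 2:51 PM − 90 min = 1:21 PM.
That matches the stated 1:21 PM, so the schedule is consistent.

Yes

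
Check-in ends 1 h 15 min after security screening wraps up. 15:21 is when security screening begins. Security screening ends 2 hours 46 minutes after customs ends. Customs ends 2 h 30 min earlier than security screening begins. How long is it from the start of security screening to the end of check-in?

1 hour 31 minutes

Customs ends at 15:21 − 150 min = 12:51.
Security screening ends at 12:51 + 166 min = 15:37.
Check-in ends at 15:37 + 75 min = 16:52.
From 15:21 to 16:52 is 1 hour 31 minutes.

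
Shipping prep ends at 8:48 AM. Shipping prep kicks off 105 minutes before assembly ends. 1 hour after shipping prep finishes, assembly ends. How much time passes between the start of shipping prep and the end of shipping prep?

Assembly ends at 8:48 AM + 60 min = 9:48 AM.
Shipping prep starts at 9:48 AM − 105 min = 8:03 AM.
From 8:03 AM to 8:48 AM is 45 minutes.

45 minutes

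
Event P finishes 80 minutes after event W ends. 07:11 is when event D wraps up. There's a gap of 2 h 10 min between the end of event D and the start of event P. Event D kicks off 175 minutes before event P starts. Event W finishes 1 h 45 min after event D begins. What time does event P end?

09:31

Event P starts at 07:11 + 130 min = 09:21.
Event D starts at 09:21 − 175 min = 06:26.
Event W ends at 06:26 + 105 min = 08:11.
Event P ends at 08:11 + 80 min = 09:31.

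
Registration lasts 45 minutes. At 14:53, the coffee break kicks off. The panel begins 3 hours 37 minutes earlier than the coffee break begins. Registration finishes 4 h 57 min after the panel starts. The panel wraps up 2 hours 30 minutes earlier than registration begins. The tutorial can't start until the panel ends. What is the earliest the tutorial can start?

The panel starts at 14:53 − 217 min = 11:16.
Registration ends at 11:16 + 297 min = 16:13.
Registration starts at 16:13 − 45 min = 15:28.
The panel ends at 15:28 − 150 min = 12:58.
The tutorial is bounded by the panel, so the earliest it can start is 12:58.

12:58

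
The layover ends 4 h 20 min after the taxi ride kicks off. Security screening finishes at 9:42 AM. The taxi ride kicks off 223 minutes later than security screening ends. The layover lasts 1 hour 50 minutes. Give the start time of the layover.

The taxi ride starts at 9:42 AM + 223 min = 1:25 PM.
The layover ends at 1:25 PM + 260 min = 5:45 PM.
The layover starts at 5:45 PM − 110 min = 3:55 PM.

3:55 PM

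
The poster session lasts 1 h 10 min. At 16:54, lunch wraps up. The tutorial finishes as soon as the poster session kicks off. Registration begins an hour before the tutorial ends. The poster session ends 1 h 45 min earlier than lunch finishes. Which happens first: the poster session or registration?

registration

The poster session ends at 16:54 − 105 min = 15:09.
The poster session starts at 15:09 − 70 min = 13:59.
So the tutorial ends at 13:59.
Registration starts at 13:59 − 60 min = 12:59.
The poster session starts at 13:59 and registration starts at 12:59, so registration is first.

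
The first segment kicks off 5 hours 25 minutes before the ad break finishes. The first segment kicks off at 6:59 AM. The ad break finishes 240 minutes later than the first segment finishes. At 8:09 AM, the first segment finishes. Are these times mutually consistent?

The ad break ends at 8:09 AM + 240 min = 12:09 PM.
The first segment starts at 12:09 PM − 325 min = 6:44 AM.
But the first segment is also said to start at 6:59 AM — a 15-minute conflict.

No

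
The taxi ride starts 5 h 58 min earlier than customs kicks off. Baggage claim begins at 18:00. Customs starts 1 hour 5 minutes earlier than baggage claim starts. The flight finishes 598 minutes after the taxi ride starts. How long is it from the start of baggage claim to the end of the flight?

Customs starts at 18:00 − 65 min = 16:55.
The taxi ride starts at 16:55 − 358 min = 10:57.
The flight ends at 10:57 + 598 min = 20:55.
From 18:00 to 20:55 is 2 hours 55 minutes.

2 hours 55 minutes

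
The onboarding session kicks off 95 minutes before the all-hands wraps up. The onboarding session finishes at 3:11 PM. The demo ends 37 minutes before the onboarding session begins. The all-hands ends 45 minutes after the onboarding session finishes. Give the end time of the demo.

The all-hands ends at 3:11 PM + 45 min = 3:56 PM.
The onboarding session starts at 3:56 PM − 95 min = 2:21 PM.
The demo ends at 2:21 PM − 37 min = 1:44 PM.

1:44 PM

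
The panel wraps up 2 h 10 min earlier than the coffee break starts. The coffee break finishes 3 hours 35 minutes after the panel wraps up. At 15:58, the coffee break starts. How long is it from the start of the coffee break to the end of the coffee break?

1 h 25 min

The panel ends at 15:58 − 130 min = 13:48.
The coffee break ends at 13:48 + 215 min = 17:23.
From 15:58 to 17:23 is 1 h 25 min.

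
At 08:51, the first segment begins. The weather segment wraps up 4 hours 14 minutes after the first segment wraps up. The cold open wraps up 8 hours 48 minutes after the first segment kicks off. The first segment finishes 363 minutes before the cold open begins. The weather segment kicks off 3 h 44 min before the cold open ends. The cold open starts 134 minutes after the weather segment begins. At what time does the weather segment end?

14:20

The cold open ends at 08:51 + 528 min = 17:39.
The weather segment starts at 17:39 − 224 min = 13:55.
The cold open starts at 13:55 + 134 min = 16:09.
The first segment ends at 16:09 − 363 min = 10:06.
The weather segment ends at 10:06 + 254 min = 14:20.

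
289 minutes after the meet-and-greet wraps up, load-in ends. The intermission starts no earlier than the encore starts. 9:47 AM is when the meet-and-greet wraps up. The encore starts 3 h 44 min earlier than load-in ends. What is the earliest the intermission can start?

Load-in ends at 9:47 AM + 289 min = 2:36 PM.
The encore starts at 2:36 PM − 224 min = 10:52 AM.
The intermission is bounded by the encore, so the earliest it can start is 10:52 AM.

10:52 AM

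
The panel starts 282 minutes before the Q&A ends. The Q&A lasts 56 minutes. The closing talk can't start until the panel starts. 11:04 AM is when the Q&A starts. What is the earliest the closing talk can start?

7:18 AM

The Q&A ends at 11:04 AM + 56 min = 12:00 PM.
The panel starts at 12:00 PM − 282 min = 7:18 AM.
The closing talk is bounded by the panel, so the earliest it can start is 7:18 AM.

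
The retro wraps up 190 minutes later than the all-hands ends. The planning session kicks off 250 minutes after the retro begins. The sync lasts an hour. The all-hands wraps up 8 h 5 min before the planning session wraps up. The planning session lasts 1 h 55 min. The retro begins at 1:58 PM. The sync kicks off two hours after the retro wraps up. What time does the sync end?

The planning session starts at 1:58 PM + 250 min = 6:08 PM.
The planning session ends at 6:08 PM + 115 min = 8:03 PM.
The all-hands ends at 8:03 PM − 485 min = 11:58 AM.
The retro ends at 11:58 AM + 190 min = 3:08 PM.
The sync starts at 3:08 PM + 120 min = 5:08 PM.
The sync ends at 5:08 PM + 60 min = 6:08 PM.

6:08 PM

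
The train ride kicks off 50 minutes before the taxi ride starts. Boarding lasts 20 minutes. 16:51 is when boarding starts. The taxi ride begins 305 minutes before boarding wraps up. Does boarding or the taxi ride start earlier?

Boarding ends at 16:51 + 20 min = 17:11.
The taxi ride starts at 17:11 − 305 min = 12:06.
Boarding starts at 16:51 and the taxi ride starts at 12:06, so the taxi ride is first.

the taxi ride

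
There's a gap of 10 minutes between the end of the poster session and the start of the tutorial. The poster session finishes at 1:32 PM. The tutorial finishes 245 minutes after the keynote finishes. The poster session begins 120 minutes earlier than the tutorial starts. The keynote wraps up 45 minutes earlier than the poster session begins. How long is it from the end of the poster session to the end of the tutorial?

The tutorial starts at 1:32 PM + 10 min = 1:42 PM.
The poster session starts at 1:42 PM − 120 min = 11:42 AM.
The keynote ends at 11:42 AM − 45 min = 10:57 AM.
The tutorial ends at 10:57 AM + 245 min = 3:02 PM.
From 1:32 PM to 3:02 PM is 90 minutes.

90 minutes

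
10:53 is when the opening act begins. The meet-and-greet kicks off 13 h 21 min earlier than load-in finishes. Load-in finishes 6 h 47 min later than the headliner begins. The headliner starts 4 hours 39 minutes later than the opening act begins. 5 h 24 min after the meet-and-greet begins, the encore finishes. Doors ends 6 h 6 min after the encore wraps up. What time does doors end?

The headliner starts at 10:53 + 279 min = 15:32.
Load-in ends at 15:32 + 407 min = 22:19.
The meet-and-greet starts at 22:19 − 801 min = 08:58.
The encore ends at 08:58 + 324 min = 14:22.
Doors ends at 14:22 + 366 min = 20:28.

20:28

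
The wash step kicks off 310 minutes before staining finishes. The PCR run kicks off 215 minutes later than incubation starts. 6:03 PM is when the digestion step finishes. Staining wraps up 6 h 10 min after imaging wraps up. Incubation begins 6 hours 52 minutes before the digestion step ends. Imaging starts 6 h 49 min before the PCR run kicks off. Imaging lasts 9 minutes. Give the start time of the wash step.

9:06 AM

Incubation starts at 6:03 PM − 412 min = 11:11 AM.
The PCR run starts at 11:11 AM + 215 min = 2:46 PM.
Imaging starts at 2:46 PM − 409 min = 7:57 AM.
Imaging ends at 7:57 AM + 9 min = 8:06 AM.
Staining ends at 8:06 AM + 370 min = 2:16 PM.
The wash step starts at 2:16 PM − 310 min = 9:06 AM.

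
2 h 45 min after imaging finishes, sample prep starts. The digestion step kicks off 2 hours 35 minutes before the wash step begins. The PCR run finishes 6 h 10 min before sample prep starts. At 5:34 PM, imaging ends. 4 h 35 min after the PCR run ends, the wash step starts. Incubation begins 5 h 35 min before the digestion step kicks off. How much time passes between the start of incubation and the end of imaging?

Sample prep starts at 5:34 PM + 165 min = 8:19 PM.
The PCR run ends at 8:19 PM − 370 min = 2:09 PM.
The wash step starts at 2:09 PM + 275 min = 6:44 PM.
The digestion step starts at 6:44 PM − 155 min = 4:09 PM.
Incubation starts at 4:09 PM − 335 min = 10:34 AM.
From 10:34 AM to 5:34 PM is 7 hours.

7 hours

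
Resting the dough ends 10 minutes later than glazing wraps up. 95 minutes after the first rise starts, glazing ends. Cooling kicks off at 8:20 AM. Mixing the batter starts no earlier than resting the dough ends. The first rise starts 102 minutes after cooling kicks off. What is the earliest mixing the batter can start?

The first rise starts at 8:20 AM + 102 min = 10:02 AM.
Glazing ends at 10:02 AM + 95 min = 11:37 AM.
Resting the dough ends at 11:37 AM + 10 min = 11:47 AM.
Mixing the batter is bounded by resting the dough, so the earliest it can start is 11:47 AM.

11:47 AM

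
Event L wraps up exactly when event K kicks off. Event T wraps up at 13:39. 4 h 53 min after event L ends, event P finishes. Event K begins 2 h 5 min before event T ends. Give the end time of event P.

Event K starts at 13:39 − 125 min = 11:34.
So event L ends at 11:34.
Event P ends at 11:34 + 293 min = 16:27.

16:27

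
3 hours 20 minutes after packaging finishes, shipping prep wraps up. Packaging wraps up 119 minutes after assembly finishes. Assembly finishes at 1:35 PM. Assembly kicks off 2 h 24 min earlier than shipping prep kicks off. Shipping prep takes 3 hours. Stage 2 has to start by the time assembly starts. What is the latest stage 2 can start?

1:30 PM

Packaging ends at 1:35 PM + 119 min = 3:34 PM.
Shipping prep ends at 3:34 PM + 200 min = 6:54 PM.
Shipping prep starts at 6:54 PM − 180 min = 3:54 PM.
Assembly starts at 3:54 PM − 144 min = 1:30 PM.
Stage 2 is bounded by assembly, so the latest it can start is 1:30 PM.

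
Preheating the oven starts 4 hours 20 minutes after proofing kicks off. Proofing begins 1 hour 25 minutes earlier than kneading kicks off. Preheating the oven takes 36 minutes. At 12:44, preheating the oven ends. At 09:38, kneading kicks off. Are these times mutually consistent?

No

Proofing starts at 09:38 − 85 min = 08:13.
Preheating the oven starts at 08:13 + 260 min = 12:33.
Preheating the oven ends at 12:33 + 36 min = 13:09.
But preheating the oven is also said to end at 12:44 — a 25-minute conflict.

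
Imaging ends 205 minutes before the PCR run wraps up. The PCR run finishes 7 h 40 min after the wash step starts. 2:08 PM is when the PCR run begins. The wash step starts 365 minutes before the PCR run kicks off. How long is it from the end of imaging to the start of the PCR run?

The wash step starts at 2:08 PM − 365 min = 8:03 AM.
The PCR run ends at 8:03 AM + 460 min = 3:43 PM.
Imaging ends at 3:43 PM − 205 min = 12:18 PM.
From 12:18 PM to 2:08 PM is 110 minutes.

110 minutes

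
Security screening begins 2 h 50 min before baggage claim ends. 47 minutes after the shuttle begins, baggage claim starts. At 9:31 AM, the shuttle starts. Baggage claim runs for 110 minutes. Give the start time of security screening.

9:18 AM

Baggage claim starts at 9:31 AM + 47 min = 10:18 AM.
Baggage claim ends at 10:18 AM + 110 min = 12:08 PM.
Security screening starts at 12:08 PM − 170 min = 9:18 AM.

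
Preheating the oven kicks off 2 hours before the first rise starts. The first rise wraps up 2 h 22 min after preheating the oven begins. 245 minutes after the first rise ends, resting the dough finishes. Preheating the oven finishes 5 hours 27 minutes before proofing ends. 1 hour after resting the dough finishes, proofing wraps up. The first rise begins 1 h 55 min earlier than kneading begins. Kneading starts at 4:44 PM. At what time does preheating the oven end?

2:49 PM

The first rise starts at 4:44 PM − 115 min = 2:49 PM.
Preheating the oven starts at 2:49 PM − 120 min = 12:49 PM.
The first rise ends at 12:49 PM + 142 min = 3:11 PM.
Resting the dough ends at 3:11 PM + 245 min = 7:16 PM.
Proofing ends at 7:16 PM + 60 min = 8:16 PM.
Preheating the oven ends at 8:16 PM − 327 min = 2:49 PM.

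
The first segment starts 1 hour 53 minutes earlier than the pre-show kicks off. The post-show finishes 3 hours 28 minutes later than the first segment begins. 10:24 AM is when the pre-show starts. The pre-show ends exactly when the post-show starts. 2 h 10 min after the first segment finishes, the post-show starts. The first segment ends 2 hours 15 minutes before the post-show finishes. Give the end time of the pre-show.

The first segment starts at 10:24 AM − 113 min = 8:31 AM.
The post-show ends at 8:31 AM + 208 min = 11:59 AM.
The first segment ends at 11:59 AM − 135 min = 9:44 AM.
The post-show starts at 9:44 AM + 130 min = 11:54 AM.
So the pre-show ends at 11:54 AM.

11:54 AM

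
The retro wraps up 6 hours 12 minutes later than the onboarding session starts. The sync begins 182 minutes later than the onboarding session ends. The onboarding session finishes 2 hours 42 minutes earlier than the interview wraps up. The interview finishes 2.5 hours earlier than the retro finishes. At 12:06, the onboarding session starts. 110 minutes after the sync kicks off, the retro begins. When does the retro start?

17:58

The retro ends at 12:06 + 372 min = 18:18.
The interview ends at 18:18 − 150 min = 15:48.
The onboarding session ends at 15:48 − 162 min = 13:06.
The sync starts at 13:06 + 182 min = 16:08.
The retro starts at 16:08 + 110 min = 17:58.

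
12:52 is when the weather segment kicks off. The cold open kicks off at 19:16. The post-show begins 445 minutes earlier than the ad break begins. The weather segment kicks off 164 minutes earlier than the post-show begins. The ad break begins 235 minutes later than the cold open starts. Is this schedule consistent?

No

The ad break starts at 19:16 + 235 min = 23:11.
The post-show starts at 23:11 − 445 min = 15:46.
The weather segment starts at 15:46 − 164 min = 13:02.
But the weather segment is also said to start at 12:52 — a 10-minute conflict.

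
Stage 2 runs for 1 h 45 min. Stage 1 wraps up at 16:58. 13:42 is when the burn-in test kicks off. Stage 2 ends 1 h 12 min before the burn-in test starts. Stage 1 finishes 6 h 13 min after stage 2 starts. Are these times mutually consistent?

Stage 2 ends at 13:42 − 72 min = 12:30.
Stage 2 starts at 12:30 − 105 min = 10:45.
Stage 1 ends at 10:45 + 373 min = 16:58.
That matches the stated 16:58, so the schedule is consistent.

Yes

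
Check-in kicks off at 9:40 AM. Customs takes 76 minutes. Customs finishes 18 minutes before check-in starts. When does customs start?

Customs ends at 9:40 AM − 18 min = 9:22 AM.
Customs starts at 9:22 AM − 76 min = 8:06 AM.

8:06 AM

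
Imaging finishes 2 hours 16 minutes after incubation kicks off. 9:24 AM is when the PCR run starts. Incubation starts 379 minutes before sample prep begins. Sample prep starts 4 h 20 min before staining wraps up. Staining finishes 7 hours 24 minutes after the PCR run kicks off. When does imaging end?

Staining ends at 9:24 AM + 444 min = 4:48 PM.
Sample prep starts at 4:48 PM − 260 min = 12:28 PM.
Incubation starts at 12:28 PM − 379 min = 6:09 AM.
Imaging ends at 6:09 AM + 136 min = 8:25 AM.

8:25 AM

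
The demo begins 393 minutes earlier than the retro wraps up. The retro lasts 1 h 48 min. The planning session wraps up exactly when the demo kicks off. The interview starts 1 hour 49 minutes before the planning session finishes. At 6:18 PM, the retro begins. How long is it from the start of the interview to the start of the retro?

The retro ends at 6:18 PM + 108 min = 8:06 PM.
The demo starts at 8:06 PM − 393 min = 1:33 PM.
So the planning session ends at 1:33 PM.
The interview starts at 1:33 PM − 109 min = 11:44 AM.
From 11:44 AM to 6:18 PM is 394 minutes.

394 minutes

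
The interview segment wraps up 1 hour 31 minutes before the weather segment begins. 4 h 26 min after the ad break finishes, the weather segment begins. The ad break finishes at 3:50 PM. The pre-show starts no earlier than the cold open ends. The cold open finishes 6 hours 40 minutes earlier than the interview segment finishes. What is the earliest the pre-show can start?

The weather segment starts at 3:50 PM + 266 min = 8:16 PM.
The interview segment ends at 8:16 PM − 91 min = 6:45 PM.
The cold open ends at 6:45 PM − 400 min = 12:05 PM.
The pre-show is bounded by the cold open, so the earliest it can start is 12:05 PM.

12:05 PM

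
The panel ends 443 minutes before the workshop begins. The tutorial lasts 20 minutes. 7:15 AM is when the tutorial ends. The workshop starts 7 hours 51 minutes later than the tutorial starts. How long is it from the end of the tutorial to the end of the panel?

The tutorial starts at 7:15 AM − 20 min = 6:55 AM.
The workshop starts at 6:55 AM + 471 min = 2:46 PM.
The panel ends at 2:46 PM − 443 min = 7:23 AM.
From 7:15 AM to 7:23 AM is 8 minutes.

8 minutes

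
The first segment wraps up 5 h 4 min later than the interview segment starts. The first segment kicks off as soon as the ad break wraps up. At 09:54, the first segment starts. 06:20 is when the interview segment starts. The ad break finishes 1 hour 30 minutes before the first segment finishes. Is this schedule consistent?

Yes

The first segment ends at 06:20 + 304 min = 11:24.
The ad break ends at 11:24 − 90 min = 09:54.
So the first segment starts at 09:54.
That matches the stated 09:54, so the schedule is consistent.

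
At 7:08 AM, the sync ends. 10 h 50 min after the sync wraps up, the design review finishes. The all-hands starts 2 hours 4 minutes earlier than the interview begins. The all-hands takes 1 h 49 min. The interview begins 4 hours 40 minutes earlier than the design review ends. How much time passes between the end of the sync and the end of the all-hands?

5 hours 55 minutes

The design review ends at 7:08 AM + 650 min = 5:58 PM.
The interview starts at 5:58 PM − 280 min = 1:18 PM.
The all-hands starts at 1:18 PM − 124 min = 11:14 AM.
The all-hands ends at 11:14 AM + 109 min = 1:03 PM.
From 7:08 AM to 1:03 PM is 5 hours 55 minutes.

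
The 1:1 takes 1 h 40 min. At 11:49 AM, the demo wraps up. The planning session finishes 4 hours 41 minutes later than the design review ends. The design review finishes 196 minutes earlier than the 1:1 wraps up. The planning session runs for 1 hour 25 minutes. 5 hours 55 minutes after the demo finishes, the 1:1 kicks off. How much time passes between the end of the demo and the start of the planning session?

7 hours 35 minutes

The 1:1 starts at 11:49 AM + 355 min = 5:44 PM.
The 1:1 ends at 5:44 PM + 100 min = 7:24 PM.
The design review ends at 7:24 PM − 196 min = 4:08 PM.
The planning session ends at 4:08 PM + 281 min = 8:49 PM.
The planning session starts at 8:49 PM − 85 min = 7:24 PM.
From 11:49 AM to 7:24 PM is 7 hours 35 minutes.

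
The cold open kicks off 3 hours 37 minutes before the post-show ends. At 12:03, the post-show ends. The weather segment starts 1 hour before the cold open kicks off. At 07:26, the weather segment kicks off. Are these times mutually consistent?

Yes

The cold open starts at 12:03 − 217 min = 08:26.
The weather segment starts at 08:26 − 60 min = 07:26.
That matches the stated 07:26, so the schedule is consistent.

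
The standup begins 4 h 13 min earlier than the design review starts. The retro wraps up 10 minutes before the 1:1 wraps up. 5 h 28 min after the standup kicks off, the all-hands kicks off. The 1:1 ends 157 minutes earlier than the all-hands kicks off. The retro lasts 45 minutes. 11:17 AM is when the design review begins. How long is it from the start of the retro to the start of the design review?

2 hours 17 minutes

The standup starts at 11:17 AM − 253 min = 7:04 AM.
The all-hands starts at 7:04 AM + 328 min = 12:32 PM.
The 1:1 ends at 12:32 PM − 157 min = 9:55 AM.
The retro ends at 9:55 AM − 10 min = 9:45 AM.
The retro starts at 9:45 AM − 45 min = 9:00 AM.
From 9:00 AM to 11:17 AM is 2 hours 17 minutes.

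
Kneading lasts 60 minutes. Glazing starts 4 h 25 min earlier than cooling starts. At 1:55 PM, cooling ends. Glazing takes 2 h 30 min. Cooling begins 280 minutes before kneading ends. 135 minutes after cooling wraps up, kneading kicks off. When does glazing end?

Kneading starts at 1:55 PM + 135 min = 4:10 PM.
Kneading ends at 4:10 PM + 60 min = 5:10 PM.
Cooling starts at 5:10 PM − 280 min = 12:30 PM.
Glazing starts at 12:30 PM − 265 min = 8:05 AM.
Glazing ends at 8:05 AM + 150 min = 10:35 AM.

10:35 AM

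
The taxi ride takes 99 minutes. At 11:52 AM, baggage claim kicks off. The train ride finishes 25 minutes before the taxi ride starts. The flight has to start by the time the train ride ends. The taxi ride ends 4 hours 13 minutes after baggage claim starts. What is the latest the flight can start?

2:01 PM

The taxi ride ends at 11:52 AM + 253 min = 4:05 PM.
The taxi ride starts at 4:05 PM − 99 min = 2:26 PM.
The train ride ends at 2:26 PM − 25 min = 2:01 PM.
The flight is bounded by the train ride, so the latest it can start is 2:01 PM.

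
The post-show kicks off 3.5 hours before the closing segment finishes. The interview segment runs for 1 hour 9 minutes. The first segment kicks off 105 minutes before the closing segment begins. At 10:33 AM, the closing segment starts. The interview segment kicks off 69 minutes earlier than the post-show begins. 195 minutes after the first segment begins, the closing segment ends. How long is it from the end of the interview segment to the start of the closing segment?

two hours

The first segment starts at 10:33 AM − 105 min = 8:48 AM.
The closing segment ends at 8:48 AM + 195 min = 12:03 PM.
The post-show starts at 12:03 PM − 210 min = 8:33 AM.
The interview segment starts at 8:33 AM − 69 min = 7:24 AM.
The interview segment ends at 7:24 AM + 69 min = 8:33 AM.
From 8:33 AM to 10:33 AM is two hours.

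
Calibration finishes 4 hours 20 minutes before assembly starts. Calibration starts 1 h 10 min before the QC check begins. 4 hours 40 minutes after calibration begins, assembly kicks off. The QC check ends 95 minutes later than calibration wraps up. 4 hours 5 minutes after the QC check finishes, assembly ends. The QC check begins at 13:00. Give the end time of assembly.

17:50

Calibration starts at 13:00 − 70 min = 11:50.
Assembly starts at 11:50 + 280 min = 16:30.
Calibration ends at 16:30 − 260 min = 12:10.
The QC check ends at 12:10 + 95 min = 13:45.
Assembly ends at 13:45 + 245 min = 17:50.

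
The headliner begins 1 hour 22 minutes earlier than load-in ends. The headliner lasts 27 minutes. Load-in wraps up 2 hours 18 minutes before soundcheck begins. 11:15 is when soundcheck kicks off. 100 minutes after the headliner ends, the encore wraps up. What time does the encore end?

09:42

Load-in ends at 11:15 − 138 min = 08:57.
The headliner starts at 08:57 − 82 min = 07:35.
The headliner ends at 07:35 + 27 min = 08:02.
The encore ends at 08:02 + 100 min = 09:42.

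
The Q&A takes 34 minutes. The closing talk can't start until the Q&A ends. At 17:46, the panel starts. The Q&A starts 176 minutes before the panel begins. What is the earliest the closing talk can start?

15:24

The Q&A starts at 17:46 − 176 min = 14:50.
The Q&A ends at 14:50 + 34 min = 15:24.
The closing talk is bounded by the Q&A, so the earliest it can start is 15:24.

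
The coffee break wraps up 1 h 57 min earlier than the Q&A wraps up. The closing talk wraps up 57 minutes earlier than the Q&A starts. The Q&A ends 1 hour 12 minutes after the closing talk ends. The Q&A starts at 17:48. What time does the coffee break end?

16:06

The closing talk ends at 17:48 − 57 min = 16:51.
The Q&A ends at 16:51 + 72 min = 18:03.
The coffee break ends at 18:03 − 117 min = 16:06.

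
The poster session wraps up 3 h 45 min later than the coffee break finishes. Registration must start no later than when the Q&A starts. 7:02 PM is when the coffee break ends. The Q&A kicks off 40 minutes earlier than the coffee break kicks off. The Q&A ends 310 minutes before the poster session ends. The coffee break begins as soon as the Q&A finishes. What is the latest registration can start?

4:57 PM

The poster session ends at 7:02 PM + 225 min = 10:47 PM.
The Q&A ends at 10:47 PM − 310 min = 5:37 PM.
So the coffee break starts at 5:37 PM.
The Q&A starts at 5:37 PM − 40 min = 4:57 PM.
Registration is bounded by the Q&A, so the latest it can start is 4:57 PM.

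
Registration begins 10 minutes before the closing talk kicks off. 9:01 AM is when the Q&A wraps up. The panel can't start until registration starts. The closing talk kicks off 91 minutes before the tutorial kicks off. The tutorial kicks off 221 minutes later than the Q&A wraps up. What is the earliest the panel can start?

The tutorial starts at 9:01 AM + 221 min = 12:42 PM.
The closing talk starts at 12:42 PM − 91 min = 11:11 AM.
Registration starts at 11:11 AM − 10 min = 11:01 AM.
The panel is bounded by registration, so the earliest it can start is 11:01 AM.

11:01 AM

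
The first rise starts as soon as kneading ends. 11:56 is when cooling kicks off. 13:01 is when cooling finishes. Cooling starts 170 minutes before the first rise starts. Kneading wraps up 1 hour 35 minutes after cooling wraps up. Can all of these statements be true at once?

Kneading ends at 13:01 + 95 min = 14:36.
So the first rise starts at 14:36.
Cooling starts at 14:36 − 170 min = 11:46.
But cooling is also said to start at 11:56 — a 10-minute conflict.

No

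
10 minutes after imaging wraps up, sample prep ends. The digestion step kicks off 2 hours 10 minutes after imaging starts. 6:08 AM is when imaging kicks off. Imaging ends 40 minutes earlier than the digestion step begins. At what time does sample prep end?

The digestion step starts at 6:08 AM + 130 min = 8:18 AM.
Imaging ends at 8:18 AM − 40 min = 7:38 AM.
Sample prep ends at 7:38 AM + 10 min = 7:48 AM.

7:48 AM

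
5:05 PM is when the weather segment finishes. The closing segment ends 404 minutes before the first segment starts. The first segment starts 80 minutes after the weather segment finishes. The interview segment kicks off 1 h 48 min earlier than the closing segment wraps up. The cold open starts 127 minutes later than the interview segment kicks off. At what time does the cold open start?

The first segment starts at 5:05 PM + 80 min = 6:25 PM.
The closing segment ends at 6:25 PM − 404 min = 11:41 AM.
The interview segment starts at 11:41 AM − 108 min = 9:53 AM.
The cold open starts at 9:53 AM + 127 min = 12:00 PM.

12:00 PM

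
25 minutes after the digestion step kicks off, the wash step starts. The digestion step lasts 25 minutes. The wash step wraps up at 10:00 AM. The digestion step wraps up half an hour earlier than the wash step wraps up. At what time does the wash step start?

The digestion step ends at 10:00 AM − 30 min = 9:30 AM.
The digestion step starts at 9:30 AM − 25 min = 9:05 AM.
The wash step starts at 9:05 AM + 25 min = 9:30 AM.

9:30 AM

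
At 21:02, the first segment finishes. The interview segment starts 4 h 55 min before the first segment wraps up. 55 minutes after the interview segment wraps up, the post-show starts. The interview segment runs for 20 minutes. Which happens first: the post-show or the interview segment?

the interview segment

The interview segment starts at 21:02 − 295 min = 16:07.
The interview segment ends at 16:07 + 20 min = 16:27.
The post-show starts at 16:27 + 55 min = 17:22.
The post-show starts at 17:22 and the interview segment starts at 16:07, so the interview segment is first.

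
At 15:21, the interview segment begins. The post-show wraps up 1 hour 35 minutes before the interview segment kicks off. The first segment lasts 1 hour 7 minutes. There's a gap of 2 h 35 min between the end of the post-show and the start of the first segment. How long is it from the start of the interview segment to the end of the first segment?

The post-show ends at 15:21 − 95 min = 13:46.
The first segment starts at 13:46 + 155 min = 16:21.
The first segment ends at 16:21 + 67 min = 17:28.
From 15:21 to 17:28 is 127 minutes.

127 minutes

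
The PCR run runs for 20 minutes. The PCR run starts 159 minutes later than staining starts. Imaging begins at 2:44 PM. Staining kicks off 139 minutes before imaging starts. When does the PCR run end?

3:24 PM

Staining starts at 2:44 PM − 139 min = 12:25 PM.
The PCR run starts at 12:25 PM + 159 min = 3:04 PM.
The PCR run ends at 3:04 PM + 20 min = 3:24 PM.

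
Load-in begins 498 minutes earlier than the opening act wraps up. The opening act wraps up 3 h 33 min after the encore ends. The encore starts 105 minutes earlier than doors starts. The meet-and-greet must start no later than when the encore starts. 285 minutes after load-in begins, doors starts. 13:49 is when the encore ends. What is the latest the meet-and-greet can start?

12:04

The opening act ends at 13:49 + 213 min = 17:22.
Load-in starts at 17:22 − 498 min = 09:04.
Doors starts at 09:04 + 285 min = 13:49.
The encore starts at 13:49 − 105 min = 12:04.
The meet-and-greet is bounded by the encore, so the latest it can start is 12:04.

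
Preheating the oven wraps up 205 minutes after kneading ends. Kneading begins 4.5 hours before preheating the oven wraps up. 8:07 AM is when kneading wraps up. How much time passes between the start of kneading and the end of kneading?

Preheating the oven ends at 8:07 AM + 205 min = 11:32 AM.
Kneading starts at 11:32 AM − 270 min = 7:02 AM.
From 7:02 AM to 8:07 AM is 65 minutes.

65 minutes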